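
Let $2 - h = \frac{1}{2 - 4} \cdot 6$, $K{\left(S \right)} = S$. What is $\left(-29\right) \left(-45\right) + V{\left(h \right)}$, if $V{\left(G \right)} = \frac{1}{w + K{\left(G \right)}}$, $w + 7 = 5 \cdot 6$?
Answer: $\frac{36541}{28} \approx 1305.0$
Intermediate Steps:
$w = 23$ ($w = -7 + 5 \cdot 6 = -7 + 30 = 23$)
$h = 5$ ($h = 2 - \frac{1}{2 - 4} \cdot 6 = 2 - \frac{1}{-2} \cdot 6 = 2 - \left(- \frac{1}{2}\right) 6 = 2 - -3 = 2 + 3 = 5$)
$V{\left(G \right)} = \frac{1}{23 + G}$
$\left(-29\right) \left(-45\right) + V{\left(h \right)} = \left(-29\right) \left(-45\right) + \frac{1}{23 + 5} = 1305 + \frac{1}{28} = \frac{36541}{28}$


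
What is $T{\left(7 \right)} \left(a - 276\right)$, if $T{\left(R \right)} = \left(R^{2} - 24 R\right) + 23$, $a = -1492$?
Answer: $169728$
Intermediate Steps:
$T{\left(R \right)} = 23 + R^{2} - 24 R$
$T{\left(7 \right)} \left(a - 276\right) = \left(23 + 7^{2} - 168\right) \left(-1492 - 276\right) = \left(23 + 49 - 168\right) \left(-1768\right) = \left(-96\right) \left(-1768\right) = 169728$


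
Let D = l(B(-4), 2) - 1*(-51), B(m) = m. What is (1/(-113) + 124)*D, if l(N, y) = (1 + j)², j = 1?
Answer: 770605/113 ≈ 6819.5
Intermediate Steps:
l(N, y) = 4 (l(N, y) = (1 + 1)² = 2² = 4)
D = 55 (D = 4 - 1*(-51) = 4 + 51 = 55)
(1/(-113) + 124)*D = (1/(-113) + 124)*55 = (-1/113 + 124)*55 = (14011/113)*55 = 770605/113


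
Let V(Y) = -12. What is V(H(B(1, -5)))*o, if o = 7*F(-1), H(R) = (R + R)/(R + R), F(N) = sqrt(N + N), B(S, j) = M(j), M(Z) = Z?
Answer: -84*I*sqrt(2) ≈ -118.79*I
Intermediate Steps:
B(S, j) = j
F(N) = sqrt(2)*sqrt(N) (F(N) = sqrt(2*N) = sqrt(2)*sqrt(N))
H(R) = 1 (H(R) = (2*R)/((2*R)) = (2*R)*(1/(2*R)) = 1)
o = 7*I*sqrt(2) (o = 7*(sqrt(2)*sqrt(-1)) = 7*(sqrt(2)*I) = 7*(I*sqrt(2)) = 7*I*sqrt(2) ≈ 9.8995*I)
V(H(B(1, -5)))*o = -84*I*sqrt(2)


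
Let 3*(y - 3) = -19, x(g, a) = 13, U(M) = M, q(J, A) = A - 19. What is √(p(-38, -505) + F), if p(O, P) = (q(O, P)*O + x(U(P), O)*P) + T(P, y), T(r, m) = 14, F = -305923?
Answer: I*√292562 ≈ 540.89*I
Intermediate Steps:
q(J, A) = -19 + A
y = -10/3 (y = 3 + (⅓)*(-19) = 3 - 19/3 = -10/3 ≈ -3.3333)
p(O, P) = 14 + 13*P + O*(-19 + P) (p(O, P) = ((-19 + P)*O + 13*P) + 14 = (O*(-19 + P) + 13*P) + 14 = (13*P + O*(-19 + P)) + 14 = 14 + 13*P + O*(-19 + P))
√(p(-38, -505) + F) = √((14 + 13*(-505) - 38*(-19 - 505)) - 305923) = √((14 - 6565 - 38*(-524)) - 305923) = √((14 - 6565 + 19912) - 305923) = √(13361 - 305923) = √(-292562) = I*√292562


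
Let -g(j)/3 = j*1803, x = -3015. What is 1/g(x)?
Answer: 1/16308135 ≈ 6.1319e-8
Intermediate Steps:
g(j) = -5409*j (g(j) = -3*j*1803 = -5409*j)
1/g(x) = 1/(-5409*(-3015)) = 1/16308135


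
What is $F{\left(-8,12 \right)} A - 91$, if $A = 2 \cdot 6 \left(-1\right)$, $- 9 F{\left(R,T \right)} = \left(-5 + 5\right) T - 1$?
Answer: $- \frac{277}{3} \approx -92.333$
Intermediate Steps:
$F{\left(R,T \right)} = \frac{1}{9}$ ($F{\left(R,T \right)} = - \frac{\left(-5 + 5\right) T - 1}{9} = - \frac{0 T - 1}{9} = - \frac{0 - 1}{9} = \left(- \frac{1}{9}\right) \left(-1\right) = \frac{1}{9}$)
$A = -12$ ($A = 12 \left(-1\right) = -12$)
$F{\left(-8,12 \right)} A - 91 = \frac{1}{9} \left(-12\right) - 91 = - \frac{4}{3} - 91 = - \frac{277}{3}$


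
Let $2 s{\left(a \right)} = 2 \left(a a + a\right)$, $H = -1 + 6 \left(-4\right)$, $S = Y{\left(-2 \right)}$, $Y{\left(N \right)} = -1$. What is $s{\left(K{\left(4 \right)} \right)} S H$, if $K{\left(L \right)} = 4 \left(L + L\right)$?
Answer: $26400$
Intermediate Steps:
$K{\left(L \right)} = 8 L$ ($K{\left(L \right)} = 4 \cdot 2 L = 8 L$)
$S = -1$
$H = -25$ ($H = -1 - 24 = -25$)
$s{\left(a \right)} = a + a^{2}$ ($s{\left(a \right)} = \frac{2 \left(a a + a\right)}{2} = \frac{2 \left(a^{2} + a\right)}{2} = \frac{2 \left(a + a^{2}\right)}{2} = \frac{2 a + 2 a^{2}}{2} = a + a^{2}$)
$s{\left(K{\left(4 \right)} \right)} S H = 8 \cdot 4 \left(1 + 8 \cdot 4\right) \left(\left(-1\right) \left(-25\right)\right) = 32 \left(1 + 32\right) 25 = 32 \cdot 33 \cdot 25 = 1056 \cdot 25 = 26400$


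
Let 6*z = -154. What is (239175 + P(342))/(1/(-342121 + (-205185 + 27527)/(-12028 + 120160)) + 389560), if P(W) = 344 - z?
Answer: 6646359423877355/10808655492836001 ≈ 0.61491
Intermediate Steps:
z = -77/3 (z = (⅙)*(-154) = -77/3 ≈ -25.667)
P(W) = 1109/3 (P(W) = 344 - 1*(-77/3) = 344 + 77/3 = 1109/3)
(239175 + P(342))/(1/(-342121 + (-205185 + 27527)/(-12028 + 120160)) + 389560) = (239175 + 1109/3)/(1/(-342121 + (-205185 + 27527)/(-12028 + 120160)) + 389560) = 718634/(3*(1/(-342121 - 177658/108132) + 389560)) = 718634/(3*(1/(-342121 - 177658*1/108132) + 389560)) = 718634/(3*(1/(-342121 - 88829/54066) + 389560)) = 718634/(3*(1/(-18497202815/54066) + 389560)) = 718634/(3*(-54066/18497202815 + 389560)) = 718634/(3*(7205770328557334/18497202815)) = (718634/3)*(18497202815/7205770328557334) = 6646359423877355/10808655492836001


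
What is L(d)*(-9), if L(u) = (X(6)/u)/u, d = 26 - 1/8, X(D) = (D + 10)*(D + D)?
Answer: -4096/1587 ≈ -2.5810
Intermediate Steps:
X(D) = 2*D*(10 + D) (X(D) = (10 + D)*(2*D) = 2*D*(10 + D))
d = 207/8 (d = 26 - 1*⅛ = 26 - ⅛ = 207/8 ≈ 25.875)
L(u) = 192/u² (L(u) = ((2*6*(10 + 6))/u)/u = ((2*6*16)/u)/u = (192/u)/u = 192/u²)
L(d)*(-9) = (192/(207/8)²)*(-9) = (192*(64/42849))*(-9) = (4096/14283)*(-9) = -4096/1587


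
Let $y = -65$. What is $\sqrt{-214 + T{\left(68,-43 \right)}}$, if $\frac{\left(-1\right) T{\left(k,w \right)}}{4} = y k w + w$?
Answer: $i \sqrt{760282} \approx 871.94 i$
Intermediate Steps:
$T{\left(k,w \right)} = - 4 w + 260 k w$ ($T{\left(k,w \right)} = - 4 \left(- 65 k w + w\right) = - 4 \left(w - 65 k w\right) = - 4 w + 260 k w$)
$\sqrt{-214 + T{\left(68,-43 \right)}} = \sqrt{-214 + 4 \left(-43\right) \left(-1 + 65 \cdot 68\right)} = \sqrt{-214 + 4 \left(-43\right) \left(-1 + 4420\right)} = \sqrt{-214 + 4 \left(-43\right) 4419} = \sqrt{-214 - 760068} = \sqrt{-760282} = i \sqrt{760282}$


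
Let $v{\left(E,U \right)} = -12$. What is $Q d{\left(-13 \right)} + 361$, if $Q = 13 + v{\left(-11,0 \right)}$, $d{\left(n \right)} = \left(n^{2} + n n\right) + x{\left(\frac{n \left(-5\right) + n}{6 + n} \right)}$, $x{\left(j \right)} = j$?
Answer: $\frac{4841}{7} \approx 691.57$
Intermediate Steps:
$d{\left(n \right)} = 2 n^{2} - \frac{4 n}{6 + n}$ ($d{\left(n \right)} = \left(n^{2} + n n\right) + \frac{n \left(-5\right) + n}{6 + n} = \left(n^{2} + n^{2}\right) + \frac{- 5 n + n}{6 + n} = 2 n^{2} + \frac{\left(-4\right) n}{6 + n} = 2 n^{2} - \frac{4 n}{6 + n}$)
$Q = 1$ ($Q = 13 - 12 = 1$)
$Q d{\left(-13 \right)} + 361 = 1 \cdot 2 \left(-13\right) \frac{1}{6 - 13} \left(-2 - 13 \left(6 - 13\right)\right) + 361 = 1 \cdot 2 \left(-13\right) \frac{1}{-7} \left(-2 - -91\right) + 361 = 1 \cdot 2 \left(-13\right) \left(- \frac{1}{7}\right) \left(-2 + 91\right) + 361 = 1 \cdot 2 \left(-13\right) \left(- \frac{1}{7}\right) 89 + 361 = 1 \cdot \frac{2314}{7} + 361 = \frac{2314}{7} + 361 = \frac{4841}{7}$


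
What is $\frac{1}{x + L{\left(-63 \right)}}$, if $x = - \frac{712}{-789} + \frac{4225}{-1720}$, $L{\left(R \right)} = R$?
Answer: $- \frac{271416}{17520985} \approx -0.015491$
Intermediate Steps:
$x = - \frac{421777}{271416}$ ($x = \left(-712\right) \left(- \frac{1}{789}\right) + 4225 \left(- \frac{1}{1720}\right) = \frac{712}{789} - \frac{845}{344} = - \frac{421777}{271416} \approx -1.554$)
$\frac{1}{x + L{\left(-63 \right)}} = \frac{1}{- \frac{421777}{271416} - 63} = \frac{1}{- \frac{17520985}{271416}} = - \frac{271416}{17520985}$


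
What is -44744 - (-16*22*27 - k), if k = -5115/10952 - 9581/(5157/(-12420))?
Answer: -25448825125/2091832 ≈ -12166.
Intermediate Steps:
k = 48267334555/2091832 (k = -5115*1/10952 - 9581/(5157*(-1/12420)) = -5115/10952 - 9581/(-191/460) = -5115/10952 - 9581*(-460/191) = -5115/10952 + 4407260/191 = 48267334555/2091832 ≈ 23074.)
-44744 - (-16*22*27 - k) = -44744 - (-16*22*27 - 1*48267334555/2091832) = -44744 - (-352*27 - 48267334555/2091832) = -44744 - (-9504 - 48267334555/2091832) = -44744 - 1*(-68148105883/2091832) = -44744 + 68148105883/2091832 = -25448825125/2091832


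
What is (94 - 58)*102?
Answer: 3672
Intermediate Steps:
(94 - 58)*102 = 36*102 = 3672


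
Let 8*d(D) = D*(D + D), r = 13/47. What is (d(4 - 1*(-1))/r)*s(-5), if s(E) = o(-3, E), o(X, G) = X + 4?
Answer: 1175/52 ≈ 22.596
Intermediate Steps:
o(X, G) = 4 + X
s(E) = 1 (s(E) = 4 - 3 = 1)
r = 13/47 (r = 13*(1/47) = 13/47 ≈ 0.27660)
d(D) = D**2/4 (d(D) = (D*(D + D))/8 = (D*(2*D))/8 = (2*D**2)/8 = D**2/4)
(d(4 - 1*(-1))/r)*s(-5) = (((4 - 1*(-1))**2/4)/(13/47))*1 = (47*((4 + 1)**2/4)/13)*1 = (47*((1/4)*5**2)/13)*1 = (47*((1/4)*25)/13)*1 = ((47/13)*(25/4))*1 = (1175/52)*1 = 1175/52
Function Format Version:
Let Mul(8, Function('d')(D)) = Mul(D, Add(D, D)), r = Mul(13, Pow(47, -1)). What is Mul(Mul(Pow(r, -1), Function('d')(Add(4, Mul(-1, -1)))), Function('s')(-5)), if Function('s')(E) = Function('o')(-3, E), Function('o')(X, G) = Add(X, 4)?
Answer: Rational(1175, 52) ≈ 22.596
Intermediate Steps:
Function('o')(X, G) = Add(4, X)
Function('s')(E) = 1 (Function('s')(E) = Add(4, -3) = 1)
r = Rational(13, 47) (r = Mul(13, Rational(1, 47)) = Rational(13, 47) ≈ 0.27660)
Function('d')(D) = Mul(Rational(1, 4), Pow(D, 2)) (Function('d')(D) = Mul(Rational(1, 8), Mul(D, Add(D, D))) = Mul(Rational(1, 8), Mul(D, Mul(2, D))) = Mul(Rational(1, 8), Mul(2, Pow(D, 2))) = Mul(Rational(1, 4), Pow(D, 2)))
Mul(Mul(Pow(r, -1), Function('d')(Add(4, Mul(-1, -1)))), Function('s')(-5)) = Mul(Mul(Pow(Rational(13, 47), -1), Mul(Rational(1, 4), Pow(Add(4, Mul(-1, -1)), 2))), 1) = Mul(Mul(Rational(47, 13), Mul(Rational(1, 4), Pow(Add(4, 1), 2))), 1) = Mul(Mul(Rational(47, 13), Mul(Rational(1, 4), Pow(5, 2))), 1) = Mul(Mul(Rational(47, 13), Mul(Rational(1, 4), 25)), 1) = Mul(Mul(Rational(47, 13), Rational(25, 4)), 1) = Mul(Rational(1175, 52), 1) = Rational(1175, 52)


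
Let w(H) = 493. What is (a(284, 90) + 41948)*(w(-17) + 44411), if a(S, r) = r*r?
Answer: 2247355392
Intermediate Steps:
a(S, r) = r²
(a(284, 90) + 41948)*(w(-17) + 44411) = (90² + 41948)*(493 + 44411) = (8100 + 41948)*44904 = 50048*44904 = 2247355392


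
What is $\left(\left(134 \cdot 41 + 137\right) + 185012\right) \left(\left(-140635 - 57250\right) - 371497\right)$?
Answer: $-108548692626$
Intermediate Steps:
$\left(\left(134 \cdot 41 + 137\right) + 185012\right) \left(\left(-140635 - 57250\right) - 371497\right) = \left(\left(5494 + 137\right) + 185012\right) \left(\left(-140635 - 57250\right) - 371497\right) = \left(5631 + 185012\right) \left(-197885 - 371497\right) = 190643 \left(-569382\right) = -108548692626$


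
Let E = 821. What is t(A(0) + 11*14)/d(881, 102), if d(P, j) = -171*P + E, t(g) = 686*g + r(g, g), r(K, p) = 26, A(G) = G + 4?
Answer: -54207/74915 ≈ -0.72358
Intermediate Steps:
A(G) = 4 + G
t(g) = 26 + 686*g (t(g) = 686*g + 26 = 26 + 686*g)
d(P, j) = 821 - 171*P (d(P, j) = -171*P + 821 = 821 - 171*P)
t(A(0) + 11*14)/d(881, 102) = (26 + 686*((4 + 0) + 11*14))/(821 - 171*881) = (26 + 686*(4 + 154))/(821 - 150651) = (26 + 686*158)/(-149830) = (26 + 108388)*(-1/149830) = 108414*(-1/149830) = -54207/74915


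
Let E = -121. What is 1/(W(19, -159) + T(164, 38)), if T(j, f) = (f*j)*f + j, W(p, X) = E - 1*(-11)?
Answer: 1/236870 ≈ 4.2217e-6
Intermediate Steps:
W(p, X) = -110 (W(p, X) = -121 - 1*(-11) = -121 + 11 = -110)
T(j, f) = j + j*f² (T(j, f) = j*f² + j = j + j*f²)
1/(W(19, -159) + T(164, 38)) = 1/(-110 + 164*(1 + 38²)) = 1/(-110 + 164*(1 + 1444)) = 1/(-110 + 164*1445) = 1/(-110 + 236980) = 1/236870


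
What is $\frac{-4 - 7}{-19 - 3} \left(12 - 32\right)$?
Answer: $-10$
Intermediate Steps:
$\frac{-4 - 7}{-19 - 3} \left(12 - 32\right) = - \frac{11}{-22} \left(-20\right) = \left(-11\right) \left(- \frac{1}{22}\right) \left(-20\right) = \frac{1}{2} \left(-20\right) = -10$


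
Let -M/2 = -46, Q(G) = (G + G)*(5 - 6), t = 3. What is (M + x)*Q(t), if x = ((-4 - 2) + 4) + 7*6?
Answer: -792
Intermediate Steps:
Q(G) = -2*G (Q(G) = (2*G)*(-1) = -2*G)
M = 92 (M = -2*(-46) = 92)
x = 40 (x = (-6 + 4) + 42 = -2 + 42 = 40)
(M + x)*Q(t) = (92 + 40)*(-2*3) = 132*(-6) = -792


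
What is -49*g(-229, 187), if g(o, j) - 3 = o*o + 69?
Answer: -2573137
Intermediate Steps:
g(o, j) = 72 + o² (g(o, j) = 3 + (o*o + 69) = 3 + (o² + 69) = 3 + (69 + o²) = 72 + o²)
-49*g(-229, 187) = -49*(72 + (-229)²) = -49*(72 + 52441) = -49*52513 = -2573137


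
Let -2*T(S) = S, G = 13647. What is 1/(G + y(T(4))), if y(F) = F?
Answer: 1/13645 ≈ 7.3287e-5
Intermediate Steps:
T(S) = -S/2
1/(G + y(T(4))) = 1/(13647 - 1/2*4) = 1/(13647 - 2) = 1/13645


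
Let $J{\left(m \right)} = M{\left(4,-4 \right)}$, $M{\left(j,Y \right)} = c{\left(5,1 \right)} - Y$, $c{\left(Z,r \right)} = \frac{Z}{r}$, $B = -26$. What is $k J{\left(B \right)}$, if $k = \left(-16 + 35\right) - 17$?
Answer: $18$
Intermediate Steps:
$M{\left(j,Y \right)} = 5 - Y$ ($M{\left(j,Y \right)} = \frac{5}{1} - Y = 5 \cdot 1 - Y = 5 - Y$)
$J{\left(m \right)} = 9$ ($J{\left(m \right)} = 5 - -4 = 5 + 4 = 9$)
$k = 2$ ($k = 19 - 17 = 2$)
$k J{\left(B \right)} = 2 \cdot 9 = 18$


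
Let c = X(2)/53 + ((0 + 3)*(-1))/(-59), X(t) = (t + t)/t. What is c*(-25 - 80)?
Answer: -29085/3127 ≈ -9.3012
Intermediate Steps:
X(t) = 2 (X(t) = (2*t)/t = 2)
c = 277/3127 (c = 2/53 + ((0 + 3)*(-1))/(-59) = 2*(1/53) + (3*(-1))*(-1/59) = 2/53 - 3*(-1/59) = 2/53 + 3/59 = 277/3127 ≈ 0.088583)
c*(-25 - 80) = 277*(-25 - 80)/3127 = (277/3127)*(-105) = -29085/3127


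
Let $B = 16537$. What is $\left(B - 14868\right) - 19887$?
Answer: $-18218$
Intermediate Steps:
$\left(B - 14868\right) - 19887 = \left(16537 - 14868\right) - 19887 = 1669 - 19887 = -18218$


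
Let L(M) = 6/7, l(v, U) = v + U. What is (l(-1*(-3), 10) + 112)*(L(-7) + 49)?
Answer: 43625/7 ≈ 6232.1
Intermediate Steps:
l(v, U) = U + v
L(M) = 6/7 (L(M) = 6*(⅐) = 6/7)
(l(-1*(-3), 10) + 112)*(L(-7) + 49) = ((10 - 1*(-3)) + 112)*(6/7 + 49) = ((10 + 3) + 112)*(349/7) = (13 + 112)*(349/7) = 125*(349/7) = 43625/7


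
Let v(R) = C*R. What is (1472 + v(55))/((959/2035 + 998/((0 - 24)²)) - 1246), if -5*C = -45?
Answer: -1152819360/728964023 ≈ -1.5814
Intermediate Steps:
C = 9 (C = -⅕*(-45) = 9)
v(R) = 9*R
(1472 + v(55))/((959/2035 + 998/((0 - 24)²)) - 1246) = (1472 + 9*55)/((959/2035 + 998/((0 - 24)²)) - 1246) = (1472 + 495)/((959*(1/2035) + 998/((-24)²)) - 1246) = 1967/((959/2035 + 998/576) - 1246) = 1967/((959/2035 + 998*(1/576)) - 1246) = 1967/((959/2035 + 499/288) - 1246) = 1967/(1291657/586080 - 1246) = 1967/(-728964023/586080) = 1967*(-586080/728964023) = -1152819360/728964023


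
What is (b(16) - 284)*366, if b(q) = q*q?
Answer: -10248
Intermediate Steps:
b(q) = q**2
(b(16) - 284)*366 = (16**2 - 284)*366 = (256 - 284)*366 = -28*366 = -10248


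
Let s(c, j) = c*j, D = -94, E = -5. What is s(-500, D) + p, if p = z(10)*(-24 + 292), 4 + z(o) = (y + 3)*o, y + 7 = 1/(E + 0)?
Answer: 34672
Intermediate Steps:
y = -36/5 (y = -7 + 1/(-5 + 0) = -7 + 1/(-5) = -7 - 1/5 = -36/5 ≈ -7.2000)
z(o) = -4 - 21*o/5 (z(o) = -4 + (-36/5 + 3)*o = -4 - 21*o/5)
p = -12328 (p = (-4 - 21/5*10)*(-24 + 292) = (-4 - 42)*268 = -46*268 = -12328)
s(-500, D) + p = -500*(-94) - 12328 = 47000 - 12328 = 34672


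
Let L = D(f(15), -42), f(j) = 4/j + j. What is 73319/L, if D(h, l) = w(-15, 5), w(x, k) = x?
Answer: -73319/15 ≈ -4887.9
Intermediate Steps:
f(j) = j + 4/j
D(h, l) = -15
L = -15
73319/L = 73319/(-15) = 73319*(-1/15) = -73319/15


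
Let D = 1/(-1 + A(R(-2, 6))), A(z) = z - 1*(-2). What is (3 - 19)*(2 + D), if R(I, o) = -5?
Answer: -28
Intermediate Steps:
A(z) = 2 + z (A(z) = z + 2 = 2 + z)
D = -¼ (D = 1/(-1 + (2 - 5)) = 1/(-1 - 3) = 1/(-4) = -¼ ≈ -0.25000)
(3 - 19)*(2 + D) = (3 - 19)*(2 - ¼) = -16*7/4 = -28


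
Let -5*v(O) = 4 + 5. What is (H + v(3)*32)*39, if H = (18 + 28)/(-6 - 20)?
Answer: -11577/5 ≈ -2315.4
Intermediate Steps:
v(O) = -9/5 (v(O) = -(4 + 5)/5 = -⅕*9 = -9/5)
H = -23/13 (H = 46/(-26) = 46*(-1/26) = -23/13 ≈ -1.7692)
(H + v(3)*32)*39 = (-23/13 - 9/5*32)*39 = (-23/13 - 288/5)*39 = -3859/65*39 = -11577/5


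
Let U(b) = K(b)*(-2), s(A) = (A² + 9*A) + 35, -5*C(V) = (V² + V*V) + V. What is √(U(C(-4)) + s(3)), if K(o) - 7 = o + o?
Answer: √1985/5 ≈ 8.9107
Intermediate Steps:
C(V) = -2*V²/5 - V/5 (C(V) = -((V² + V*V) + V)/5 = -((V² + V²) + V)/5 = -(2*V² + V)/5 = -(V + 2*V²)/5 = -2*V²/5 - V/5)
K(o) = 7 + 2*o (K(o) = 7 + (o + o) = 7 + 2*o)
s(A) = 35 + A² + 9*A
U(b) = -14 - 4*b (U(b) = (7 + 2*b)*(-2) = -14 - 4*b)
√(U(C(-4)) + s(3)) = √((-14 - (-4)*(-4)*(1 + 2*(-4))/5) + (35 + 3² + 9*3)) = √((-14 - (-4)*(-4)*(1 - 8)/5) + (35 + 9 + 27)) = √((-14 - (-4)*(-4)*(-7)/5) + 71) = √((-14 - 4*(-28/5)) + 71) = √((-14 + 112/5) + 71) = √(42/5 + 71) = √(397/5) = √1985/5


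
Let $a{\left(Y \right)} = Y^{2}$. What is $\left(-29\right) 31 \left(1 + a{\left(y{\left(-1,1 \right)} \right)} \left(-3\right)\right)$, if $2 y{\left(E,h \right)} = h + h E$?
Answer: $-899$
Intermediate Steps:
$y{\left(E,h \right)} = \frac{h}{2} + \frac{E h}{2}$ ($y{\left(E,h \right)} = \frac{h + h E}{2} = \frac{h + E h}{2} = \frac{h}{2} + \frac{E h}{2}$)
$\left(-29\right) 31 \left(1 + a{\left(y{\left(-1,1 \right)} \right)} \left(-3\right)\right) = \left(-29\right) 31 \left(1 + \left(\frac{1}{2} \cdot 1 \left(1 - 1\right)\right)^{2} \left(-3\right)\right) = - 899 \left(1 + \left(\frac{1}{2} \cdot 1 \cdot 0\right)^{2} \left(-3\right)\right) = - 899 \left(1 + 0^{2} \left(-3\right)\right) = - 899 \left(1 + 0 \left(-3\right)\right) = - 899 \left(1 + 0\right) = \left(-899\right) 1 = -899$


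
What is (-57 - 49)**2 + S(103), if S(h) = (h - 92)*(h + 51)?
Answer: 12930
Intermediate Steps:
S(h) = (-92 + h)*(51 + h)
(-57 - 49)**2 + S(103) = (-57 - 49)**2 + (-4692 + 103**2 - 41*103) = (-106)**2 + (-4692 + 10609 - 4223) = 11236 + 1694 = 12930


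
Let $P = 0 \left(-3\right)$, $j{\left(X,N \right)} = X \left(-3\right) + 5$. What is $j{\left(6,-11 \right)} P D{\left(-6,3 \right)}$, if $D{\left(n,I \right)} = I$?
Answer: $0$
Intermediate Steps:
$j{\left(X,N \right)} = 5 - 3 X$ ($j{\left(X,N \right)} = - 3 X + 5 = 5 - 3 X$)
$P = 0$
$j{\left(6,-11 \right)} P D{\left(-6,3 \right)} = \left(5 - 18\right) 0 \cdot 3 = \left(-13\right) 0 \cdot 3 = 0 \cdot 3 = 0$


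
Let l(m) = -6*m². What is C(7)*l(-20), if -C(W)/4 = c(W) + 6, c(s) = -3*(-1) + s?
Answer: 153600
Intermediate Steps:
c(s) = 3 + s
C(W) = -36 - 4*W (C(W) = -4*((3 + W) + 6) = -4*(9 + W) = -36 - 4*W)
C(7)*l(-20) = (-36 - 4*7)*(-6*(-20)²) = (-36 - 28)*(-6*400) = -64*(-2400) = 153600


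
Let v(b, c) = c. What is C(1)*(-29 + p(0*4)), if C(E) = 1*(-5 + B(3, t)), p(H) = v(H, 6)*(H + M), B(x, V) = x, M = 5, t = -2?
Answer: -2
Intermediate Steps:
p(H) = 30 + 6*H (p(H) = 6*(H + 5) = 6*(5 + H) = 30 + 6*H)
C(E) = -2 (C(E) = 1*(-5 + 3) = 1*(-2) = -2)
C(1)*(-29 + p(0*4)) = -2*(-29 + (30 + 6*(0*4))) = -2*(-29 + (30 + 6*0)) = -2*(-29 + (30 + 0)) = -2*(-29 + 30) = -2*1 = -2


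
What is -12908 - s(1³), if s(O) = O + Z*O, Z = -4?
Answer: -12905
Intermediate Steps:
s(O) = -3*O (s(O) = O - 4*O = -3*O)
-12908 - s(1³) = -12908 - (-3)*1³ = -12908 - (-3) = -12908 - 1*(-3) = -12908 + 3 = -12905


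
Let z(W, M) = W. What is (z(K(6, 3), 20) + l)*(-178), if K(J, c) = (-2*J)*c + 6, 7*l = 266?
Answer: -1424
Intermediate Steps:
l = 38 (l = (⅐)*266 = 38)
K(J, c) = 6 - 2*J*c (K(J, c) = -2*J*c + 6 = 6 - 2*J*c)
(z(K(6, 3), 20) + l)*(-178) = ((6 - 2*6*3) + 38)*(-178) = ((6 - 36) + 38)*(-178) = (-30 + 38)*(-178) = 8*(-178) = -1424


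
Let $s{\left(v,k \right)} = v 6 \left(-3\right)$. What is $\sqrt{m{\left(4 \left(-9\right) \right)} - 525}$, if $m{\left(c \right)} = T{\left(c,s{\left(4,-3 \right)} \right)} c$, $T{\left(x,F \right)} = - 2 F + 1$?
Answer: $i \sqrt{5745} \approx 75.796 i$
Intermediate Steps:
$s{\left(v,k \right)} = - 18 v$ ($s{\left(v,k \right)} = 6 v \left(-3\right) = - 18 v$)
$T{\left(x,F \right)} = 1 - 2 F$
$m{\left(c \right)} = 145 c$ ($m{\left(c \right)} = \left(1 - 2 \left(\left(-18\right) 4\right)\right) c = \left(1 - -144\right) c = \left(1 + 144\right) c = 145 c$)
$\sqrt{m{\left(4 \left(-9\right) \right)} - 525} = \sqrt{145 \cdot 4 \left(-9\right) - 525} = \sqrt{145 \left(-36\right) - 525} = \sqrt{-5220 - 525} = \sqrt{-5745} = i \sqrt{5745}$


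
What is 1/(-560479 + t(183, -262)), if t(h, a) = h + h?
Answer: -1/560113 ≈ -1.7854e-6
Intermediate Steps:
t(h, a) = 2*h
1/(-560479 + t(183, -262)) = 1/(-560479 + 2*183) = 1/(-560479 + 366) = 1/(-560113) = -1/560113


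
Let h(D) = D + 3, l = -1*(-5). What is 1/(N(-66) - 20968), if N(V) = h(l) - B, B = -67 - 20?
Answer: -1/20873 ≈ -4.7909e-5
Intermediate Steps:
l = 5
h(D) = 3 + D
B = -87
N(V) = 95 (N(V) = (3 + 5) - 1*(-87) = 8 + 87 = 95)
1/(N(-66) - 20968) = 1/(95 - 20968) = 1/(-20873) = -1/20873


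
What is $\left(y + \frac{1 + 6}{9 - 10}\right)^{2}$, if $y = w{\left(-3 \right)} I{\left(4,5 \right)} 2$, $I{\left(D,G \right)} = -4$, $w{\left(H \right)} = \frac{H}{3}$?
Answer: $1$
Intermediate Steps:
$w{\left(H \right)} = \frac{H}{3}$ ($w{\left(H \right)} = H \frac{1}{3} = \frac{H}{3}$)
$y = 8$ ($y = \frac{1}{3} \left(-3\right) \left(-4\right) 2 = \left(-1\right) \left(-4\right) 2 = 4 \cdot 2 = 8$)
$\left(y + \frac{1 + 6}{9 - 10}\right)^{2} = \left(8 + \frac{1 + 6}{9 - 10}\right)^{2} = \left(8 + \frac{7}{-1}\right)^{2} = \left(8 + 7 \left(-1\right)\right)^{2} = \left(8 - 7\right)^{2} = 1^{2} = 1$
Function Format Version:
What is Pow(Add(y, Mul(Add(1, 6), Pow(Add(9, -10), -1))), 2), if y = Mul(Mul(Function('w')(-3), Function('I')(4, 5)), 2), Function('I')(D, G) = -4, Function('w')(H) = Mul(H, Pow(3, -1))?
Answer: 1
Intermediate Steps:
Function('w')(H) = Mul(Rational(1, 3), H) (Function('w')(H) = Mul(H, Rational(1, 3)) = Mul(Rational(1, 3), H))
y = 8 (y = Mul(Mul(Mul(Rational(1, 3), -3), -4), 2) = Mul(Mul(-1, -4), 2) = Mul(4, 2) = 8)
Pow(Add(y, Mul(Add(1, 6), Pow(Add(9, -10), -1))), 2) = Pow(Add(8, Mul(Add(1, 6), Pow(Add(9, -10), -1))), 2) = Pow(Add(8, Mul(7, Pow(-1, -1))), 2) = Pow(Add(8, Mul(7, -1)), 2) = Pow(Add(8, -7), 2) = Pow(1, 2) = 1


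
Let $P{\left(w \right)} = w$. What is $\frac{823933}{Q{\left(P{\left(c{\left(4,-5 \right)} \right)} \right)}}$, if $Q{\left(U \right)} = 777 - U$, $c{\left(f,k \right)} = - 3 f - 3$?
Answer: $\frac{74903}{72} \approx 1040.3$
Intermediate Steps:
$c{\left(f,k \right)} = -3 - 3 f$
$\frac{823933}{Q{\left(P{\left(c{\left(4,-5 \right)} \right)} \right)}} = \frac{823933}{777 - \left(-3 - 12\right)} = \frac{823933}{777 - -15} = \frac{823933}{777 + 15} = \frac{823933}{792} = 823933 \cdot \frac{1}{792} = \frac{74903}{72}$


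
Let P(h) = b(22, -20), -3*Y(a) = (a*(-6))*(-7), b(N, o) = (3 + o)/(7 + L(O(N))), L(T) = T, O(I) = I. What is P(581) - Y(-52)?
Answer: -21129/29 ≈ -728.59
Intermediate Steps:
b(N, o) = (3 + o)/(7 + N)
Y(a) = -14*a (Y(a) = -a*(-6)*(-7)/3 = -(-6*a)*(-7)/3 = -14*a)
P(h) = -17/29 (P(h) = (3 - 20)/(7 + 22) = -17/29)
P(581) - Y(-52) = -17/29 - (-14)*(-52) = -17/29 - 1*728 = -17/29 - 728 = -21129/29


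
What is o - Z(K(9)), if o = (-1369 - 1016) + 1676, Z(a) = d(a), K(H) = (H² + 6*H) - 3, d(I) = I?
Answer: -841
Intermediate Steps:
K(H) = -3 + H² + 6*H
Z(a) = a
o = -709 (o = -2385 + 1676 = -709)
o - Z(K(9)) = -709 - (-3 + 9² + 6*9) = -709 - (-3 + 81 + 54) = -709 - 1*132 = -709 - 132 = -841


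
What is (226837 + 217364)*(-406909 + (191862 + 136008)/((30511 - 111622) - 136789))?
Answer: -3938543656827297/21790 ≈ -1.8075e+11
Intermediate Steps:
(226837 + 217364)*(-406909 + (191862 + 136008)/((30511 - 111622) - 136789)) = 444201*(-406909 + 327870/(-81111 - 136789)) = 444201*(-406909 + 327870/(-217900)) = 444201*(-406909 + 327870*(-1/217900)) = 444201*(-406909 - 32787/21790) = 444201*(-8866579897/21790) = -3938543656827297/21790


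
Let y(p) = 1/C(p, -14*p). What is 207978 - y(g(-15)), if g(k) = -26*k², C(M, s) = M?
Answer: 1216671301/5850 ≈ 2.0798e+5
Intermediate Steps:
y(p) = 1/p
207978 - y(g(-15)) = 207978 - 1/((-26*(-15)²)) = 207978 - 1/((-26*225)) = 207978 - 1/(-5850) = 207978 - 1*(-1/5850) = 207978 + 1/5850 = 1216671301/5850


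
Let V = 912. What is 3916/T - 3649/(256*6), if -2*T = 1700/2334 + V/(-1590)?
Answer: -1860248734397/36761088 ≈ -50604.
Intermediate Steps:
T = -23933/309255 (T = -(1700/2334 + 912/(-1590))/2 = -(1700*(1/2334) + 912*(-1/1590))/2 = -(850/1167 - 152/265)/2 = -½*47866/309255 = -23933/309255 ≈ -0.077389)
3916/T - 3649/(256*6) = 3916/(-23933/309255) - 3649/(256*6) = 3916*(-309255/23933) - 3649/1536 = -1211042580/23933 - 3649*1/1536 = -1211042580/23933 - 3649/1536 = -1860248734397/36761088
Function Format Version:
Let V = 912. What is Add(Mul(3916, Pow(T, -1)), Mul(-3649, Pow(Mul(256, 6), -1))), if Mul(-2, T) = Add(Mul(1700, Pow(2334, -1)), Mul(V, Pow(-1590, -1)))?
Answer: Rational(-1860248734397, 36761088) ≈ -50604.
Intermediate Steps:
T = Rational(-23933, 309255) (T = Mul(Rational(-1, 2), Add(Mul(1700, Pow(2334, -1)), Mul(912, Pow(-1590, -1)))) = Mul(Rational(-1, 2), Add(Mul(1700, Rational(1, 2334)), Mul(912, Rational(-1, 1590)))) = Mul(Rational(-1, 2), Add(Rational(850, 1167), Rational(-152, 265))) = Mul(Rational(-1, 2), Rational(47866, 309255)) = Rational(-23933, 309255) ≈ -0.077389)
Add(Mul(3916, Pow(T, -1)), Mul(-3649, Pow(Mul(256, 6), -1))) = Add(Mul(3916, Pow(Rational(-23933, 309255), -1)), Mul(-3649, Pow(Mul(256, 6), -1))) = Add(Mul(3916, Rational(-309255, 23933)), Mul(-3649, Pow(1536, -1))) = Add(Rational(-1211042580, 23933), Mul(-3649, Rational(1, 1536))) = Add(Rational(-1211042580, 23933), Rational(-3649, 1536)) = Rational(-1860248734397, 36761088)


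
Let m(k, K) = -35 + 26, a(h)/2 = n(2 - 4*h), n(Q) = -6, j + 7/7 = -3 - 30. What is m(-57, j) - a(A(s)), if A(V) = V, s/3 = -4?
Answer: 3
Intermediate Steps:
s = -12 (s = 3*(-4) = -12)
j = -34 (j = -1 + (-3 - 30) = -1 - 33 = -34)
a(h) = -12 (a(h) = 2*(-6) = -12)
m(k, K) = -9
m(-57, j) - a(A(s)) = -9 - 1*(-12) = -9 + 12 = 3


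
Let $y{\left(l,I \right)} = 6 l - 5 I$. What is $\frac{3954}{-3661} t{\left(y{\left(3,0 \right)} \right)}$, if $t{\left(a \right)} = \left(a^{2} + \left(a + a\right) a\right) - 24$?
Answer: $- \frac{3748392}{3661} \approx -1023.9$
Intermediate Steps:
$y{\left(l,I \right)} = - 5 I + 6 l$
$t{\left(a \right)} = -24 + 3 a^{2}$ ($t{\left(a \right)} = \left(a^{2} + 2 a a\right) - 24 = \left(a^{2} + 2 a^{2}\right) - 24 = 3 a^{2} - 24 = -24 + 3 a^{2}$)
$\frac{3954}{-3661} t{\left(y{\left(3,0 \right)} \right)} = \frac{3954}{-3661} \left(-24 + 3 \left(\left(-5\right) 0 + 6 \cdot 3\right)^{2}\right) = 3954 \left(- \frac{1}{3661}\right) \left(-24 + 3 \left(0 + 18\right)^{2}\right) = - \frac{3954 \left(-24 + 3 \cdot 18^{2}\right)}{3661} = - \frac{3954 \left(-24 + 3 \cdot 324\right)}{3661} = - \frac{3954 \left(-24 + 972\right)}{3661} = \left(- \frac{3954}{3661}\right) 948 = - \frac{3748392}{3661}$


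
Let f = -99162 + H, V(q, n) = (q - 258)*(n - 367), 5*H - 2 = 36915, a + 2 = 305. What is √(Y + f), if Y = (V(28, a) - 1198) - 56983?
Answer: I*√3380990/5 ≈ 367.75*I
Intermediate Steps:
a = 303 (a = -2 + 305 = 303)
H = 36917/5 (H = ⅖ + (⅕)*36915 = ⅖ + 7383 = 36917/5 ≈ 7383.4)
V(q, n) = (-367 + n)*(-258 + q) (V(q, n) = (-258 + q)*(-367 + n) = (-367 + n)*(-258 + q))
Y = -43461 (Y = ((94686 - 367*28 - 258*303 + 303*28) - 1198) - 56983 = ((94686 - 10276 - 78174 + 8484) - 1198) - 56983 = (14720 - 1198) - 56983 = 13522 - 56983 = -43461)
f = -458893/5 (f = -99162 + 36917/5 = -458893/5 ≈ -91779.)
√(Y + f) = √(-43461 - 458893/5) = √(-676198/5) = I*√3380990/5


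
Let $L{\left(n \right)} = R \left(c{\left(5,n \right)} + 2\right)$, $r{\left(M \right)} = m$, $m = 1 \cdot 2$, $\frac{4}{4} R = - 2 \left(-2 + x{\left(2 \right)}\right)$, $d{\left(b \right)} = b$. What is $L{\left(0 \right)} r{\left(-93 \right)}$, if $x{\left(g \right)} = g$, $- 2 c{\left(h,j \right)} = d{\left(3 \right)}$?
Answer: $0$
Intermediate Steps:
$c{\left(h,j \right)} = - \frac{3}{2}$ ($c{\left(h,j \right)} = \left(- \frac{1}{2}\right) 3 = - \frac{3}{2}$)
$R = 0$ ($R = - 2 \left(-2 + 2\right) = \left(-2\right) 0 = 0$)
$m = 2$
$r{\left(M \right)} = 2$
$L{\left(n \right)} = 0$ ($L{\left(n \right)} = 0 \left(- \frac{3}{2} + 2\right) = 0 \cdot \frac{1}{2} = 0$)
$L{\left(0 \right)} r{\left(-93 \right)} = 0 \cdot 2 = 0$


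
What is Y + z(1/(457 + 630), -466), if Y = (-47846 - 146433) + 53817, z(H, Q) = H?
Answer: -152682193/1087 ≈ -1.4046e+5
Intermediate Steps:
Y = -140462 (Y = -194279 + 53817 = -140462)
Y + z(1/(457 + 630), -466) = -140462 + 1/(457 + 630) = -140462 + 1/1087 = -152682193/1087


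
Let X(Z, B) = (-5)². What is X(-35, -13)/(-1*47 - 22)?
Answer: -25/69 ≈ -0.36232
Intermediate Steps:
X(Z, B) = 25
X(-35, -13)/(-1*47 - 22) = 25/(-1*47 - 22) = 25/(-47 - 22) = 25/(-69) = -1/69*25 = -25/69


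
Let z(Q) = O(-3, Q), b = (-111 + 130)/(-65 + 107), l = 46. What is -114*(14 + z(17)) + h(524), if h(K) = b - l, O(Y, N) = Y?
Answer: -54581/42 ≈ -1299.5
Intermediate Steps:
b = 19/42 ≈ 0.45238
z(Q) = -3
h(K) = -1913/42 (h(K) = 19/42 - 1*46 = 19/42 - 46 = -1913/42)
-114*(14 + z(17)) + h(524) = -114*(14 - 3) - 1913/42 = -114*11 - 1913/42 = -1254 - 1913/42 = -54581/42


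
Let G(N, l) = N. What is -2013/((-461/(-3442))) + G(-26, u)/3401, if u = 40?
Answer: -23564677132/1567861 ≈ -15030.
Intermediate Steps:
-2013/((-461/(-3442))) + G(-26, u)/3401 = -2013/((-461/(-3442))) - 26/3401 = -2013/((-461*(-1/3442))) - 26*1/3401 = -2013/461/3442 - 26/3401 = -2013*3442/461 - 26/3401 = -6928746/461 - 26/3401 = -23564677132/1567861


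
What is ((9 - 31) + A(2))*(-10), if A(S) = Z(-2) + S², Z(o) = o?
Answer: 200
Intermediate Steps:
A(S) = -2 + S²
((9 - 31) + A(2))*(-10) = ((9 - 31) + (-2 + 2²))*(-10) = (-22 + (-2 + 4))*(-10) = (-22 + 2)*(-10) = -20*(-10) = 200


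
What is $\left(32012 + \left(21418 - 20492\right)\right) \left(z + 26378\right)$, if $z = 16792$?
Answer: $1421933460$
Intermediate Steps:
$\left(32012 + \left(21418 - 20492\right)\right) \left(z + 26378\right) = \left(32012 + \left(21418 - 20492\right)\right) \left(16792 + 26378\right) = \left(32012 + 926\right) 43170 = 32938 \cdot 43170 = 1421933460$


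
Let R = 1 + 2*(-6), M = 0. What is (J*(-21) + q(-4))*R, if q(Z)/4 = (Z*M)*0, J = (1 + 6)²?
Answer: 11319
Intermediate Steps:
J = 49 (J = 7² = 49)
q(Z) = 0 (q(Z) = 4*((Z*0)*0) = 4*(0*0) = 4*0 = 0)
R = -11 (R = 1 - 12 = -11)
(J*(-21) + q(-4))*R = (49*(-21) + 0)*(-11) = (-1029 + 0)*(-11) = -1029*(-11) = 11319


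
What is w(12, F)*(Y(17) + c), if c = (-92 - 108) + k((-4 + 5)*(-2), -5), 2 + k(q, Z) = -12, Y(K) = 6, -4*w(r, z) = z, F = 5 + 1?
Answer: 312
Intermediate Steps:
F = 6
w(r, z) = -z/4
k(q, Z) = -14 (k(q, Z) = -2 - 12 = -14)
c = -214 (c = (-92 - 108) - 14 = -200 - 14 = -214)
w(12, F)*(Y(17) + c) = (-1/4*6)*(6 - 214) = -3/2*(-208) = 312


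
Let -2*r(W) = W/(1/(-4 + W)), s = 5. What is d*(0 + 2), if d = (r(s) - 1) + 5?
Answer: 3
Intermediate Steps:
r(W) = -W*(-4 + W)/2 (r(W) = -W/(2*(1/(-4 + W))) = -W*(-4 + W)/2)
d = 3/2 (d = ((½)*5*(4 - 1*5) - 1) + 5 = ((½)*5*(4 - 5) - 1) + 5 = ((½)*5*(-1) - 1) + 5 = (-5/2 - 1) + 5 = -7/2 + 5 = 3/2 ≈ 1.5000)
d*(0 + 2) = 3*(0 + 2)/2 = (3/2)*2 = 3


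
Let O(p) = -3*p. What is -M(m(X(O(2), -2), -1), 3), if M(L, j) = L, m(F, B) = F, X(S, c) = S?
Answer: 6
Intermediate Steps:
-M(m(X(O(2), -2), -1), 3) = -(-3)*2 = -1*(-6) = 6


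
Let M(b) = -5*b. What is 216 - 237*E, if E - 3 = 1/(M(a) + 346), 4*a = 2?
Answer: -113513/229 ≈ -495.69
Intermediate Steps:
a = 1/2 (a = (1/4)*2 = 1/2 ≈ 0.50000)
E = 2063/687 (E = 3 + 1/(-5*1/2 + 346) = 3 + 1/(-5/2 + 346) = 3 + 1/(687/2) = 3 + 2/687 = 2063/687 ≈ 3.0029)
216 - 237*E = 216 - 237*2063/687 = 216 - 162977/229 = -113513/229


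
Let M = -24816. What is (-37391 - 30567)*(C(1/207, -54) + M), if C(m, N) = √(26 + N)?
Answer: 1686445728 - 135916*I*√7 ≈ 1.6864e+9 - 3.596e+5*I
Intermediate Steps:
(-37391 - 30567)*(C(1/207, -54) + M) = (-37391 - 30567)*(√(26 - 54) - 24816) = -67958*(√(-28) - 24816) = -67958*(2*I*√7 - 24816) = -67958*(-24816 + 2*I*√7) = 1686445728 - 135916*I*√7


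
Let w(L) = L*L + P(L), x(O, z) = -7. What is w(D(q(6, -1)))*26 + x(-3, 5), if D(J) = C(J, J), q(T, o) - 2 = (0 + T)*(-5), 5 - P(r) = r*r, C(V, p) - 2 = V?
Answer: 123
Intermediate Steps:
C(V, p) = 2 + V
P(r) = 5 - r² (P(r) = 5 - r*r = 5 - r²)
q(T, o) = 2 - 5*T (q(T, o) = 2 + (0 + T)*(-5) = 2 + T*(-5) = 2 - 5*T)
D(J) = 2 + J
w(L) = 5 (w(L) = L*L + (5 - L²) = L² + (5 - L²) = 5)
w(D(q(6, -1)))*26 + x(-3, 5) = 5*26 - 7 = 130 - 7 = 123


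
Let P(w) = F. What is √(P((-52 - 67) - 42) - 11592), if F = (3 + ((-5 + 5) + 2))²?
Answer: I*√11567 ≈ 107.55*I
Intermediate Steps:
F = 25 (F = (3 + (0 + 2))² = (3 + 2)² = 5² = 25)
P(w) = 25
√(P((-52 - 67) - 42) - 11592) = √(25 - 11592) = √(-11567) = I*√11567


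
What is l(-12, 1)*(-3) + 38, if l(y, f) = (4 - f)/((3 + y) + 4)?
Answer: 199/5 ≈ 39.800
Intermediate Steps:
l(y, f) = (4 - f)/(7 + y)
l(-12, 1)*(-3) + 38 = ((4 - 1*1)/(7 - 12))*(-3) + 38 = ((4 - 1)/(-5))*(-3) + 38 = -⅕*3*(-3) + 38 = -⅗*(-3) + 38 = 9/5 + 38 = 199/5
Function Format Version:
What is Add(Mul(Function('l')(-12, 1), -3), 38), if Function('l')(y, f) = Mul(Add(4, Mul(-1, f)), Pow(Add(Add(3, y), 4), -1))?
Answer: Rational(199, 5) ≈ 39.800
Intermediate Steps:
Function('l')(y, f) = Mul(Pow(Add(7, y), -1), Add(4, Mul(-1, f))) (Function('l')(y, f) = Mul(Add(4, Mul(-1, f)), Pow(Add(7, y), -1)) = Mul(Pow(Add(7, y), -1), Add(4, Mul(-1, f))))
Add(Mul(Function('l')(-12, 1), -3), 38) = Add(Mul(Mul(Pow(Add(7, -12), -1), Add(4, Mul(-1, 1))), -3), 38) = Add(Mul(Mul(Pow(-5, -1), Add(4, -1)), -3), 38) = Add(Mul(Mul(Rational(-1, 5), 3), -3), 38) = Add(Mul(Rational(-3, 5), -3), 38) = Add(Rational(9, 5), 38) = Rational(199, 5)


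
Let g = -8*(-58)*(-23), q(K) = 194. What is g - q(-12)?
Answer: -10866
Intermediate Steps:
g = -10672 (g = 464*(-23) = -10672)
g - q(-12) = -10672 - 1*194 = -10672 - 194 = -10866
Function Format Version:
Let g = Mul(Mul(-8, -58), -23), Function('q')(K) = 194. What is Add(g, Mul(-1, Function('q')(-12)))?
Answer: -10866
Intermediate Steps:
g = -10672 (g = Mul(464, -23) = -10672)
Add(g, Mul(-1, Function('q')(-12))) = Add(-10672, Mul(-1, 194)) = Add(-10672, -194) = -10866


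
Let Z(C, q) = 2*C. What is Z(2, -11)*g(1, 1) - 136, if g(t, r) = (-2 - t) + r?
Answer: -144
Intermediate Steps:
g(t, r) = -2 + r - t
Z(2, -11)*g(1, 1) - 136 = (2*2)*(-2 + 1 - 1*1) - 136 = 4*(-2 + 1 - 1) - 136 = 4*(-2) - 136 = -8 - 136 = -144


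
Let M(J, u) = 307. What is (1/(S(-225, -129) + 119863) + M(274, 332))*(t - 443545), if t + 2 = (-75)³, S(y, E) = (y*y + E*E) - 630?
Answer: -49549904501868/186499 ≈ -2.6568e+8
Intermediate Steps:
S(y, E) = -630 + E² + y² (S(y, E) = (y² + E²) - 630 = (E² + y²) - 630 = -630 + E² + y²)
t = -421877 (t = -2 + (-75)³ = -2 - 421875 = -421877)
(1/(S(-225, -129) + 119863) + M(274, 332))*(t - 443545) = (1/((-630 + (-129)² + (-225)²) + 119863) + 307)*(-421877 - 443545) = (1/((-630 + 16641 + 50625) + 119863) + 307)*(-865422) = (1/(66636 + 119863) + 307)*(-865422) = (1/186499 + 307)*(-865422) = (57255194/186499)*(-865422) = -49549904501868/186499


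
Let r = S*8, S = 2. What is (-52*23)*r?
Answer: -19136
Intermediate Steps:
r = 16 (r = 2*8 = 16)
(-52*23)*r = -52*23*16 = -1196*16 = -19136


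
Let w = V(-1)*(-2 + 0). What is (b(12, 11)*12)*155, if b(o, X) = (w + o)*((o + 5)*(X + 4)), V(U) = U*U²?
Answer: 6640200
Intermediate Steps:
V(U) = U³
w = 2 (w = (-1)³*(-2 + 0) = -1*(-2) = 2)
b(o, X) = (2 + o)*(4 + X)*(5 + o) (b(o, X) = (2 + o)*((o + 5)*(X + 4)) = (2 + o)*((5 + o)*(4 + X)) = (2 + o)*((4 + X)*(5 + o)) = (2 + o)*(4 + X)*(5 + o))
(b(12, 11)*12)*155 = ((40 + 4*12² + 10*11 + 28*12 + 11*12² + 7*11*12)*12)*155 = ((40 + 4*144 + 110 + 336 + 11*144 + 924)*12)*155 = ((40 + 576 + 110 + 336 + 1584 + 924)*12)*155 = (3570*12)*155 = 42840*155 = 6640200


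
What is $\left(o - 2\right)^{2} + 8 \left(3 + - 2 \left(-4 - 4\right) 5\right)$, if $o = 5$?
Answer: $673$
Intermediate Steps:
$\left(o - 2\right)^{2} + 8 \left(3 + - 2 \left(-4 - 4\right) 5\right) = \left(5 - 2\right)^{2} + 8 \left(3 + - 2 \left(-4 - 4\right) 5\right) = 3^{2} + 8 \left(3 + \left(-2\right) \left(-8\right) 5\right) = 9 + 8 \left(3 + 16 \cdot 5\right) = 9 + 8 \left(3 + 80\right) = 9 + 8 \cdot 83 = 9 + 664 = 673$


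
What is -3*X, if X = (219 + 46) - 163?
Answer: -306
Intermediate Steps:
X = 102 (X = 265 - 163 = 102)
-3*X = -3*102 = -306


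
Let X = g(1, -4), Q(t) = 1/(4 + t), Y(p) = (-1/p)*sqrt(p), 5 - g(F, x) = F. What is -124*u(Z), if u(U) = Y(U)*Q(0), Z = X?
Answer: 31/2 ≈ 15.500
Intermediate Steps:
g(F, x) = 5 - F
Y(p) = -1/sqrt(p)
X = 4 (X = 5 - 1*1 = 5 - 1 = 4)
Z = 4
u(U) = -1/(4*sqrt(U)) (u(U) = (-1/sqrt(U))/(4 + 0) = -1/sqrt(U)/4 = -1/sqrt(U)*(1/4) = -1/(4*sqrt(U)))
-124*u(Z) = -(-31)/sqrt(4) = -(-31)/2 = -124*(-1/8) = 31/2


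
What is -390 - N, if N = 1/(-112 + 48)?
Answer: -24959/64 ≈ -389.98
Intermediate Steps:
N = -1/64 (N = 1/(-64) = -1/64 ≈ -0.015625)
-390 - N = -390 - 1*(-1/64) = -390 + 1/64 = -24959/64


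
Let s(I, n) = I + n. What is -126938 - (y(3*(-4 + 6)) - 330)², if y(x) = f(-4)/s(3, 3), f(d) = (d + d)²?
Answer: -2060206/9 ≈ -2.2891e+5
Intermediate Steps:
f(d) = 4*d² (f(d) = (2*d)² = 4*d²)
y(x) = 32/3 (y(x) = (4*(-4)²)/(3 + 3) = (4*16)/6 = 64*(⅙) = 32/3)
-126938 - (y(3*(-4 + 6)) - 330)² = -126938 - (32/3 - 330)² = -126938 - (-958/3)² = -126938 - 1*917764/9 = -126938 - 917764/9 = -2060206/9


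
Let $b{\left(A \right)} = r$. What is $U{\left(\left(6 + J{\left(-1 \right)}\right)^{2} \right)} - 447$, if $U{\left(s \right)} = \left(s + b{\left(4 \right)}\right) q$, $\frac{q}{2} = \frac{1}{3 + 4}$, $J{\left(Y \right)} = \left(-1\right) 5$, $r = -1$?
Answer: $-447$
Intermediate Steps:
$b{\left(A \right)} = -1$
$J{\left(Y \right)} = -5$
$q = \frac{2}{7}$ ($q = \frac{2}{3 + 4} = \frac{2}{7} \approx 0.28571$)
$U{\left(s \right)} = - \frac{2}{7} + \frac{2 s}{7}$ ($U{\left(s \right)} = \left(s - 1\right) \frac{2}{7} = \left(-1 + s\right) \frac{2}{7} = - \frac{2}{7} + \frac{2 s}{7}$)
$U{\left(\left(6 + J{\left(-1 \right)}\right)^{2} \right)} - 447 = \left(- \frac{2}{7} + \frac{2 \left(6 - 5\right)^{2}}{7}\right) - 447 = \left(- \frac{2}{7} + \frac{2 \cdot 1^{2}}{7}\right) - 447 = \left(- \frac{2}{7} + \frac{2}{7} \cdot 1\right) - 447 = \left(- \frac{2}{7} + \frac{2}{7}\right) - 447 = 0 - 447 = -447$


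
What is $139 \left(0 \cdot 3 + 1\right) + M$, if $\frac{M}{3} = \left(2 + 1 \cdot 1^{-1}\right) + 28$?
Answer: $232$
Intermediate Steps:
$M = 93$ ($M = 3 \left(\left(2 + 1 \cdot 1^{-1}\right) + 28\right) = 3 \left(\left(2 + 1 \cdot 1\right) + 28\right) = 3 \left(\left(2 + 1\right) + 28\right) = 3 \left(3 + 28\right) = 3 \cdot 31 = 93$)
$139 \left(0 \cdot 3 + 1\right) + M = 139 \left(0 \cdot 3 + 1\right) + 93 = 139 \left(0 + 1\right) + 93 = 139 \cdot 1 + 93 = 139 + 93 = 232$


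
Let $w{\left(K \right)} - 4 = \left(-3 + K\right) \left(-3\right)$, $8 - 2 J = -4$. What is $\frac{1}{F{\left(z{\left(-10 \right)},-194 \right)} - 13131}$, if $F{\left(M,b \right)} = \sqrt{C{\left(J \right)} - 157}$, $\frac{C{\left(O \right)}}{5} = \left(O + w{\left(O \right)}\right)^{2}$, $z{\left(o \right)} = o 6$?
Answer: $- \frac{13131}{172423313} - \frac{2 i \sqrt{38}}{172423313} \approx -7.6156 \cdot 10^{-5} - 7.1503 \cdot 10^{-8} i$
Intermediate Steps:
$z{\left(o \right)} = 6 o$
$J = 6$ ($J = 4 - -2 = 4 + 2 = 6$)
$w{\left(K \right)} = 13 - 3 K$ ($w{\left(K \right)} = 4 + \left(-3 + K\right) \left(-3\right) = 4 - \left(-9 + 3 K\right) = 13 - 3 K$)
$C{\left(O \right)} = 5 \left(13 - 2 O\right)^{2}$ ($C{\left(O \right)} = 5 \left(O - \left(-13 + 3 O\right)\right)^{2} = 5 \left(13 - 2 O\right)^{2}$)
$F{\left(M,b \right)} = 2 i \sqrt{38}$ ($F{\left(M,b \right)} = \sqrt{5 \left(-13 + 2 \cdot 6\right)^{2} - 157} = \sqrt{5 \left(-13 + 12\right)^{2} - 157} = \sqrt{5 \left(-1\right)^{2} - 157} = \sqrt{5 \cdot 1 - 157} = \sqrt{5 - 157} = \sqrt{-152} = 2 i \sqrt{38}$)
$\frac{1}{F{\left(z{\left(-10 \right)},-194 \right)} - 13131} = \frac{1}{2 i \sqrt{38} - 13131} = \frac{1}{-13131 + 2 i \sqrt{38}}$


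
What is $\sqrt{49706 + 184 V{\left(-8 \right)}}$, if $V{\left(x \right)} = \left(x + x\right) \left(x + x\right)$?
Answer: $\sqrt{96810} \approx 311.14$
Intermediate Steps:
$V{\left(x \right)} = 4 x^{2}$ ($V{\left(x \right)} = 2 x 2 x = 4 x^{2}$)
$\sqrt{49706 + 184 V{\left(-8 \right)}} = \sqrt{49706 + 184 \cdot 4 \left(-8\right)^{2}} = \sqrt{49706 + 184 \cdot 4 \cdot 64} = \sqrt{49706 + 184 \cdot 256} = \sqrt{49706 + 47104} = \sqrt{96810}$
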